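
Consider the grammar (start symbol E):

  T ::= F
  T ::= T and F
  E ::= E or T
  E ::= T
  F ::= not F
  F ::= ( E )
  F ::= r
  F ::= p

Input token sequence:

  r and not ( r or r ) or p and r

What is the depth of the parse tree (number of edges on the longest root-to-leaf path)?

[E [E [T [T [F r]] and [F not [F ( [E [E [T [F r]]] or [T [F r]]] )]]]] or [T [T [F p]] and [F r]]]

9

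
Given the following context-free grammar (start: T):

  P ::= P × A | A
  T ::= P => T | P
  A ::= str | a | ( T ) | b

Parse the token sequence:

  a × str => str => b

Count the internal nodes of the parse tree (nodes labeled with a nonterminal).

11

[T [P [P [A a]] × [A str]] => [T [P [A str]] => [T [P [A b]]]]]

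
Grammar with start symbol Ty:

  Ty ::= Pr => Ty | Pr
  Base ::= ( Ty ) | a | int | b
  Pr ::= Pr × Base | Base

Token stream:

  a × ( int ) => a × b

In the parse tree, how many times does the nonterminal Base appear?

5

[Ty [Pr [Pr [Base a]] × [Base ( [Ty [Pr [Base int]]] )]] => [Ty [Pr [Pr [Base a]] × [Base b]]]]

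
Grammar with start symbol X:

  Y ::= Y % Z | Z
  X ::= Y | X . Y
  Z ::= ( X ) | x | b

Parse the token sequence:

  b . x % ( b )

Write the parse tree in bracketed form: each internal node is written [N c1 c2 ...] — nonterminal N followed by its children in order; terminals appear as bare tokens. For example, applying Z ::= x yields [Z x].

[X [X [Y [Z b]]] . [Y [Y [Z x]] % [Z ( [X [Y [Z b]]] )]]]

X
X . Y
Y . Y
Z . Y
b . Y
b . Y % Z
b . Z % Z
b . x % Z
b . x % ( X )
b . x % ( Y )
b . x % ( Z )
b . x % ( b )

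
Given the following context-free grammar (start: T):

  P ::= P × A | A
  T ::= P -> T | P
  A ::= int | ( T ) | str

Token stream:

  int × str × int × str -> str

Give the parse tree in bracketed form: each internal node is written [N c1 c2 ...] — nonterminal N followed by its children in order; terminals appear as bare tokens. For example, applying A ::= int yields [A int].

T
P -> T
P × A -> T
P × A × A -> T
P × A × A × A -> T
A × A × A × A -> T
int × A × A × A -> T
int × str × A × A -> T
int × str × int × A -> T
int × str × int × str -> T
int × str × int × str -> P
int × str × int × str -> A
int × str × int × str -> str

[T [P [P [P [P [A int]] × [A str]] × [A int]] × [A str]] -> [T [P [A str]]]]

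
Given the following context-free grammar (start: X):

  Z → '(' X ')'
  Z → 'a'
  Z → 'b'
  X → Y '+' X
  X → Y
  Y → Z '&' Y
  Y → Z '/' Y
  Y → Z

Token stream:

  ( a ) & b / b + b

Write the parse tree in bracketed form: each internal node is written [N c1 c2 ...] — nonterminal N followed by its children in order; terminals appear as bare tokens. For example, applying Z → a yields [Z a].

[X [Y [Z ( [X [Y [Z a]]] )] & [Y [Z b] / [Y [Z b]]]] + [X [Y [Z b]]]]

X
Y + X
Z & Y + X
( X ) & Y + X
( Y ) & Y + X
( Z ) & Y + X
( a ) & Y + X
( a ) & Z / Y + X
( a ) & b / Y + X
( a ) & b / Z + X
( a ) & b / b + X
( a ) & b / b + Y
( a ) & b / b + Z
( a ) & b / b + b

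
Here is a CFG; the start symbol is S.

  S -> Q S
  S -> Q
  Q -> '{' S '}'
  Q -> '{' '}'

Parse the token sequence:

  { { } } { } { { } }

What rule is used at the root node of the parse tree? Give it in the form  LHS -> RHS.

[S [Q { [S [Q { }]] }] [S [Q { }] [S [Q { [S [Q { }]] }]]]]

S -> Q S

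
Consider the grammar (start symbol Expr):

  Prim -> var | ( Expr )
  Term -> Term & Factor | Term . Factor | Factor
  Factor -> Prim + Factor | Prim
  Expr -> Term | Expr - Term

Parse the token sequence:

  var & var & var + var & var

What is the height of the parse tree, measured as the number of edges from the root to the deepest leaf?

[Expr [Term [Term [Term [Term [Factor [Prim var]]] & [Factor [Prim var]]] & [Factor [Prim var] + [Factor [Prim var]]]] & [Factor [Prim var]]]]

7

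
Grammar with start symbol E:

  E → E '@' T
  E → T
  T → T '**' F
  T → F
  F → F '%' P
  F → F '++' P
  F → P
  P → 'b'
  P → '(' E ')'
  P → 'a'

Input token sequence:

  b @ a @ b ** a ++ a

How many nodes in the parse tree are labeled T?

4

[E [E [E [T [F [P b]]]] @ [T [F [P a]]]] @ [T [T [F [P b]]] ** [F [F [P a]] ++ [P a]]]]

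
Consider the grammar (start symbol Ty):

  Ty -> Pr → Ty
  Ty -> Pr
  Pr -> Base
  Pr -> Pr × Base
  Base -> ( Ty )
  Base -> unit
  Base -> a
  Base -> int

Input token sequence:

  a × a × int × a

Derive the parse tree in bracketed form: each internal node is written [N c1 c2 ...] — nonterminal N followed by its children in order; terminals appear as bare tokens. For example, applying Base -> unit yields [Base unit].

Ty
Pr
Pr × Base
Pr × Base × Base
Pr × Base × Base × Base
Base × Base × Base × Base
a × Base × Base × Base
a × a × Base × Base
a × a × int × Base
a × a × int × a

[Ty [Pr [Pr [Pr [Pr [Base a]] × [Base a]] × [Base int]] × [Base a]]]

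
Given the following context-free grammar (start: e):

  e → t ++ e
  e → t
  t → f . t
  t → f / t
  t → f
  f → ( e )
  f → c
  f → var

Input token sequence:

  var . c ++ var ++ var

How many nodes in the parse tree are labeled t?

[e [t [f var] . [t [f c]]] ++ [e [t [f var]] ++ [e [t [f var]]]]]

4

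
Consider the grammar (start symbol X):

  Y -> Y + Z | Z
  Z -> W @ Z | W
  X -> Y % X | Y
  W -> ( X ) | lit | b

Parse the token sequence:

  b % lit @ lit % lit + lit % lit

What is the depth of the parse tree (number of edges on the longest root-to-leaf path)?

[X [Y [Z [W b]]] % [X [Y [Z [W lit] @ [Z [W lit]]]] % [X [Y [Y [Z [W lit]]] + [Z [W lit]]] % [X [Y [Z [W lit]]]]]]]

7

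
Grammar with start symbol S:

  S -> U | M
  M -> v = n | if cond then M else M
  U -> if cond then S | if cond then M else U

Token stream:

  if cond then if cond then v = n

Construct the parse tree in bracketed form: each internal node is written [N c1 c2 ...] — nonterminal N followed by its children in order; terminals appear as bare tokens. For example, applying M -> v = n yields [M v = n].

[S [U if cond then [S [U if cond then [S [M v = n]]]]]]

S
U
if cond then S
if cond then U
if cond then if cond then S
if cond then if cond then M
if cond then if cond then v = n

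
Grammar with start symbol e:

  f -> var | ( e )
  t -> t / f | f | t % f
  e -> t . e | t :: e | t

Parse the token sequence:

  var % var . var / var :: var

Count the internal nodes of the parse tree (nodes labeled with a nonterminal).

13

[e [t [t [f var]] % [f var]] . [e [t [t [f var]] / [f var]] :: [e [t [f var]]]]]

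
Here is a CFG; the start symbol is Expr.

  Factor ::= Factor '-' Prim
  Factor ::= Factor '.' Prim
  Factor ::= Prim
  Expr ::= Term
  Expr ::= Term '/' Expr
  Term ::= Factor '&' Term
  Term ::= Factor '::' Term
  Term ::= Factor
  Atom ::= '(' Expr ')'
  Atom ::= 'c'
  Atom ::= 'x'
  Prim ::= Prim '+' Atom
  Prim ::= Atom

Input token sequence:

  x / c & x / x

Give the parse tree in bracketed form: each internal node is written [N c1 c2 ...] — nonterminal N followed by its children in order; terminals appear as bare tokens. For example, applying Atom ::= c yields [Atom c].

[Expr [Term [Factor [Prim [Atom x]]]] / [Expr [Term [Factor [Prim [Atom c]]] & [Term [Factor [Prim [Atom x]]]]] / [Expr [Term [Factor [Prim [Atom x]]]]]]]

Expr
Term / Expr
Factor / Expr
Prim / Expr
Atom / Expr
x / Expr
x / Term / Expr
x / Factor & Term / Expr
x / Prim & Term / Expr
x / Atom & Term / Expr
x / c & Term / Expr
x / c & Factor / Expr
x / c & Prim / Expr
x / c & Atom / Expr
x / c & x / Expr
x / c & x / Term
x / c & x / Factor
x / c & x / Prim
x / c & x / Atom
x / c & x / x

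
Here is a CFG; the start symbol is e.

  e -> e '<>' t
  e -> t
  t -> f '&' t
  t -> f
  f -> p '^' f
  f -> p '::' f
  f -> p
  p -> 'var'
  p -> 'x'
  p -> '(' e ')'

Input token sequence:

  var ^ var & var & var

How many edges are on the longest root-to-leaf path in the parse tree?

[e [t [f [p var] ^ [f [p var]]] & [t [f [p var]] & [t [f [p var]]]]]]

6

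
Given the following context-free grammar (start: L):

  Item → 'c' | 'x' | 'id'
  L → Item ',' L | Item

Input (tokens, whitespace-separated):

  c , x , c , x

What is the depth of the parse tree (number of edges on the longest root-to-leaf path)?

5

[L [Item c] , [L [Item x] , [L [Item c] , [L [Item x]]]]]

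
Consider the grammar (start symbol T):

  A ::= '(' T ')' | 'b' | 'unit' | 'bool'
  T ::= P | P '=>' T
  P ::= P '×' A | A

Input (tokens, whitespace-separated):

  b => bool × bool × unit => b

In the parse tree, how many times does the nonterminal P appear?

[T [P [A b]] => [T [P [P [P [A bool]] × [A bool]] × [A unit]] => [T [P [A b]]]]]

5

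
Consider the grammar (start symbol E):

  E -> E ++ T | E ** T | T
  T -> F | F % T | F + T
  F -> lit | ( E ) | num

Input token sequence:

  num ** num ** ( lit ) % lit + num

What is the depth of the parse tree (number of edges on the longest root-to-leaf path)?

6

[E [E [E [T [F num]]] ** [T [F num]]] ** [T [F ( [E [T [F lit]]] )] % [T [F lit] + [T [F num]]]]]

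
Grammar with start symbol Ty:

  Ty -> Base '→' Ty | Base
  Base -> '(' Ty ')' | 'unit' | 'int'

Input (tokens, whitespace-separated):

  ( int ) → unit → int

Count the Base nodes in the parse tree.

4

[Ty [Base ( [Ty [Base int]] )] → [Ty [Base unit] → [Ty [Base int]]]]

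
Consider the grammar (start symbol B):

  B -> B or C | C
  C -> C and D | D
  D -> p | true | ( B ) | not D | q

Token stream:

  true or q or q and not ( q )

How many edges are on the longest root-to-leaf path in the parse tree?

[B [B [B [C [D true]]] or [C [D q]]] or [C [C [D q]] and [D not [D ( [B [C [D q]]] )]]]]

7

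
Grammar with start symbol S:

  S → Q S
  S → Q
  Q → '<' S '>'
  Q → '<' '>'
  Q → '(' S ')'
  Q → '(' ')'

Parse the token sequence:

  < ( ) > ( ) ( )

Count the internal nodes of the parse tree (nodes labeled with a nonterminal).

8

[S [Q < [S [Q ( )]] >] [S [Q ( )] [S [Q ( )]]]]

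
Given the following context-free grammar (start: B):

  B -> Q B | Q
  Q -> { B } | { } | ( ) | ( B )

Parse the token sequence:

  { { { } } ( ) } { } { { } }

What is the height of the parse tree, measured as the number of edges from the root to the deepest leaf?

[B [Q { [B [Q { [B [Q { }]] }] [B [Q ( )]]] }] [B [Q { }] [B [Q { [B [Q { }]] }]]]]

6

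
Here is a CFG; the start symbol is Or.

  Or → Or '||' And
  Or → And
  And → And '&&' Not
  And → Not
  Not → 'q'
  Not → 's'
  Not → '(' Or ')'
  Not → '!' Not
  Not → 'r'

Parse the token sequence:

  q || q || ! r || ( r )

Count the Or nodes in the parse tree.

5

[Or [Or [Or [Or [And [Not q]]] || [And [Not q]]] || [And [Not ! [Not r]]]] || [And [Not ( [Or [And [Not r]]] )]]]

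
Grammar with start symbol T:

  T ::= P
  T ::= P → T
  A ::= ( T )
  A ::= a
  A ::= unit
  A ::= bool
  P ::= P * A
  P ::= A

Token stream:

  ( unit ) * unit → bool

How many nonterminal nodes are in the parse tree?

11

[T [P [P [A ( [T [P [A unit]]] )]] * [A unit]] → [T [P [A bool]]]]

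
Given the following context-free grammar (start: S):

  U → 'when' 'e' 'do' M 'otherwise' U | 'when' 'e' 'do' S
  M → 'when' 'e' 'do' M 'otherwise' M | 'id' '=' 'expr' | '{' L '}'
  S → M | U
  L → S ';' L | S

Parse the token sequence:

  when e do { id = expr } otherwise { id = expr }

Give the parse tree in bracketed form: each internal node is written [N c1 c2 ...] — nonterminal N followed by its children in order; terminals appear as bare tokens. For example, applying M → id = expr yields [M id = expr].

S
M
when e do M otherwise M
when e do { L } otherwise M
when e do { S } otherwise M
when e do { M } otherwise M
when e do { id = expr } otherwise M
when e do { id = expr } otherwise { L }
when e do { id = expr } otherwise { S }
when e do { id = expr } otherwise { M }
when e do { id = expr } otherwise { id = expr }

[S [M when e do [M { [L [S [M id = expr]]] }] otherwise [M { [L [S [M id = expr]]] }]]]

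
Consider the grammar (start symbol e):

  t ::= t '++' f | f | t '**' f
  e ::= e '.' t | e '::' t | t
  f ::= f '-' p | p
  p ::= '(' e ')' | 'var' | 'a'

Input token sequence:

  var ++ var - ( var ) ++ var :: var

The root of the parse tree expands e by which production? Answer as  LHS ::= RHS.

[e [e [t [t [t [f [p var]]] ++ [f [f [p var]] - [p ( [e [t [f [p var]]]] )]]] ++ [f [p var]]]] :: [t [f [p var]]]]

e ::= e '::' t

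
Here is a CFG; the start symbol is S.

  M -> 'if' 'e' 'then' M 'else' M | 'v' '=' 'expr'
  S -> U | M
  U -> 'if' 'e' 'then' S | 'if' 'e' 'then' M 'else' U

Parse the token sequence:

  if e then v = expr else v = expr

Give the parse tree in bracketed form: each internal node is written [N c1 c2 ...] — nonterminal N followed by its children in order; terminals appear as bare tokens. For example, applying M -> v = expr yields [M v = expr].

S
M
if e then M else M
if e then v = expr else M
if e then v = expr else v = expr

[S [M if e then [M v = expr] else [M v = expr]]]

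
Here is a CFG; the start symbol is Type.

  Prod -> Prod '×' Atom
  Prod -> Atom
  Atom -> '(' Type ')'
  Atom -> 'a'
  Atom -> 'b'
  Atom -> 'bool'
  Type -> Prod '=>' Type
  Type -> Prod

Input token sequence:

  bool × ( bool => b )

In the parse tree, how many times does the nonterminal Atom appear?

[Type [Prod [Prod [Atom bool]] × [Atom ( [Type [Prod [Atom bool]] => [Type [Prod [Atom b]]]] )]]]

4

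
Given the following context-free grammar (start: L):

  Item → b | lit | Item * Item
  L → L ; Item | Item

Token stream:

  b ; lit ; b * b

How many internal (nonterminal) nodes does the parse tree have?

8

[L [L [L [Item b]] ; [Item lit]] ; [Item [Item b] * [Item b]]]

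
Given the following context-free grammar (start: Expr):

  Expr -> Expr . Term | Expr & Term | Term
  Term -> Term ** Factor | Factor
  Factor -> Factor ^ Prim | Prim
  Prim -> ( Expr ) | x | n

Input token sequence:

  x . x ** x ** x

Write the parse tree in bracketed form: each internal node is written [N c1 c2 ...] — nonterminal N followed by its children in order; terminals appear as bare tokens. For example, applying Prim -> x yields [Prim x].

[Expr [Expr [Term [Factor [Prim x]]]] . [Term [Term [Term [Factor [Prim x]]] ** [Factor [Prim x]]] ** [Factor [Prim x]]]]

Expr
Expr . Term
Term . Term
Factor . Term
Prim . Term
x . Term
x . Term ** Factor
x . Term ** Factor ** Factor
x . Factor ** Factor ** Factor
x . Prim ** Factor ** Factor
x . x ** Factor ** Factor
x . x ** Prim ** Factor
x . x ** x ** Factor
x . x ** x ** Prim
x . x ** x ** x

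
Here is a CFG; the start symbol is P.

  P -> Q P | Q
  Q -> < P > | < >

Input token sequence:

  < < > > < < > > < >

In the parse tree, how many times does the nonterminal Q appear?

5

[P [Q < [P [Q < >]] >] [P [Q < [P [Q < >]] >] [P [Q < >]]]]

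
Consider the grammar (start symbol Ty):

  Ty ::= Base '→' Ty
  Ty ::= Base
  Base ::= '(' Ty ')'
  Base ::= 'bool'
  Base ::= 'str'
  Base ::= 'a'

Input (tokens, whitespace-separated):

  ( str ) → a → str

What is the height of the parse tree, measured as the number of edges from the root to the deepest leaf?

[Ty [Base ( [Ty [Base str]] )] → [Ty [Base a] → [Ty [Base str]]]]

4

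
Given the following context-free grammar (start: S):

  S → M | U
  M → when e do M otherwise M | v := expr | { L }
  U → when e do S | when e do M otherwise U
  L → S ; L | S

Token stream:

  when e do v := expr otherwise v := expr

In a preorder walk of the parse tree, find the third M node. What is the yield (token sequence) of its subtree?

[S [M when e do [M v := expr] otherwise [M v := expr]]]

v := expr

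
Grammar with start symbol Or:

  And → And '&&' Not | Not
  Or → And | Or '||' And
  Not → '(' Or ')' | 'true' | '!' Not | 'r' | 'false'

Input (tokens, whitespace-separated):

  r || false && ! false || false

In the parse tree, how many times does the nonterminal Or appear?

[Or [Or [Or [And [Not r]]] || [And [And [Not false]] && [Not ! [Not false]]]] || [And [Not false]]]

3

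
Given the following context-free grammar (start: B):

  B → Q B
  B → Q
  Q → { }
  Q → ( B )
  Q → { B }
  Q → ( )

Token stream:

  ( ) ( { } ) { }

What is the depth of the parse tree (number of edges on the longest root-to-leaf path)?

5

[B [Q ( )] [B [Q ( [B [Q { }]] )] [B [Q { }]]]]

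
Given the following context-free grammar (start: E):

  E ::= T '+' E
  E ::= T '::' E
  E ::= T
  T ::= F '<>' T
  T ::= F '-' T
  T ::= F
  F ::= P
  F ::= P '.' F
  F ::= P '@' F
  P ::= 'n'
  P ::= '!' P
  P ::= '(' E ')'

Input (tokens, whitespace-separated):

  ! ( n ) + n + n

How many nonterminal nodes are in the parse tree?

[E [T [F [P ! [P ( [E [T [F [P n]]]] )]]]] + [E [T [F [P n]]] + [E [T [F [P n]]]]]]

17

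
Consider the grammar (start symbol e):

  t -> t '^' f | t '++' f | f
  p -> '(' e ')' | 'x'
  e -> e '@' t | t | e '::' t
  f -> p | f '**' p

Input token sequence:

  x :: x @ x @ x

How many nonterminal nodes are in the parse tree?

[e [e [e [e [t [f [p x]]]] :: [t [f [p x]]]] @ [t [f [p x]]]] @ [t [f [p x]]]]

16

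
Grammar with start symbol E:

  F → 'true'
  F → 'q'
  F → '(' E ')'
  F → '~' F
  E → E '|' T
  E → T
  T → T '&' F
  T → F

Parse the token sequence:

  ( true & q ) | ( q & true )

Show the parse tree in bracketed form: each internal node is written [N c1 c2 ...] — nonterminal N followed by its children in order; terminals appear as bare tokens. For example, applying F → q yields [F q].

E
E | T
T | T
F | T
( E ) | T
( T ) | T
( T & F ) | T
( F & F ) | T
( true & F ) | T
( true & q ) | T
( true & q ) | F
( true & q ) | ( E )
( true & q ) | ( T )
( true & q ) | ( T & F )
( true & q ) | ( F & F )
( true & q ) | ( q & F )
( true & q ) | ( q & true )

[E [E [T [F ( [E [T [T [F true]] & [F q]]] )]]] | [T [F ( [E [T [T [F q]] & [F true]]] )]]]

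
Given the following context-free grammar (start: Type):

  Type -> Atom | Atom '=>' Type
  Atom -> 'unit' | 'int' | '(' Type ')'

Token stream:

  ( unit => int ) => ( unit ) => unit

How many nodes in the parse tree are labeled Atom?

[Type [Atom ( [Type [Atom unit] => [Type [Atom int]]] )] => [Type [Atom ( [Type [Atom unit]] )] => [Type [Atom unit]]]]

6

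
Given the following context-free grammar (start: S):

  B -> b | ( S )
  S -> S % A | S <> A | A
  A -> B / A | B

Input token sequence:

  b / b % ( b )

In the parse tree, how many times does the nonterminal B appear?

[S [S [A [B b] / [A [B b]]]] % [A [B ( [S [A [B b]]] )]]]

4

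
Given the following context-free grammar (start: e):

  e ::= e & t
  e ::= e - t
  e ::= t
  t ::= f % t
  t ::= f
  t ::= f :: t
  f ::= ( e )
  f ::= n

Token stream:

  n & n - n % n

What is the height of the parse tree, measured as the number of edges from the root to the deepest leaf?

5

[e [e [e [t [f n]]] & [t [f n]]] - [t [f n] % [t [f n]]]]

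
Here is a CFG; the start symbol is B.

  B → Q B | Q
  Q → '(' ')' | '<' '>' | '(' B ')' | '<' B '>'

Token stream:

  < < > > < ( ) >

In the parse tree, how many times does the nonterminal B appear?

4

[B [Q < [B [Q < >]] >] [B [Q < [B [Q ( )]] >]]]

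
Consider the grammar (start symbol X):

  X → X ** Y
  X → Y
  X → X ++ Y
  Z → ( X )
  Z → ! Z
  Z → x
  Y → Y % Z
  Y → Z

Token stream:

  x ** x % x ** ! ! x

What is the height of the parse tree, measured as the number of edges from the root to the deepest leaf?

5

[X [X [X [Y [Z x]]] ** [Y [Y [Z x]] % [Z x]]] ** [Y [Z ! [Z ! [Z x]]]]]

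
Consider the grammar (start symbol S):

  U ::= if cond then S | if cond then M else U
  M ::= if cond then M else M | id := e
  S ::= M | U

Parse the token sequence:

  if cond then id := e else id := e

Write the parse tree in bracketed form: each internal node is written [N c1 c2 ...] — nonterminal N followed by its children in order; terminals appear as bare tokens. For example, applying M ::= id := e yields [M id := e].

[S [M if cond then [M id := e] else [M id := e]]]

S
M
if cond then M else M
if cond then id := e else M
if cond then id := e else id := e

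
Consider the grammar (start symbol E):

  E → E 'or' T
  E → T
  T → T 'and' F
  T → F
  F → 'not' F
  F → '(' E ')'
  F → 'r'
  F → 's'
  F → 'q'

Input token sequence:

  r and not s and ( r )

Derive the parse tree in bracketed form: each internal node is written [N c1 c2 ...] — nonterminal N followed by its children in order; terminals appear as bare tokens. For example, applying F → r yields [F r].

[E [T [T [T [F r]] and [F not [F s]]] and [F ( [E [T [F r]]] )]]]

E
T
T and F
T and F and F
F and F and F
r and F and F
r and not F and F
r and not s and F
r and not s and ( E )
r and not s and ( T )
r and not s and ( F )
r and not s and ( r )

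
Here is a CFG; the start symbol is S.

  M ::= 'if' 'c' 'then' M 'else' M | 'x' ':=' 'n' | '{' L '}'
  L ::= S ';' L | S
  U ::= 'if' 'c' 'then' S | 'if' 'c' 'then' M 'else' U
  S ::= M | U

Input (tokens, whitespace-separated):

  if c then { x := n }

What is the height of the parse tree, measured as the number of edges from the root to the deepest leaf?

[S [U if c then [S [M { [L [S [M x := n]]] }]]]]

7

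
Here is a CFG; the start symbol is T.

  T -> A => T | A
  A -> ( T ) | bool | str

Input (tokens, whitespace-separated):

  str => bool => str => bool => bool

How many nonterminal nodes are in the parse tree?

[T [A str] => [T [A bool] => [T [A str] => [T [A bool] => [T [A bool]]]]]]

10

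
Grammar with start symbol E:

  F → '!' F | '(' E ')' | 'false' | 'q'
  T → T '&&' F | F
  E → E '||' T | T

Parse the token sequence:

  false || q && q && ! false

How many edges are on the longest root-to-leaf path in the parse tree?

[E [E [T [F false]]] || [T [T [T [F q]] && [F q]] && [F ! [F false]]]]

5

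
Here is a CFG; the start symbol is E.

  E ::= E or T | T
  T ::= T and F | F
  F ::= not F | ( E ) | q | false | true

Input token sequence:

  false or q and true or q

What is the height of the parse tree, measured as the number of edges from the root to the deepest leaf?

5

[E [E [E [T [F false]]] or [T [T [F q]] and [F true]]] or [T [F q]]]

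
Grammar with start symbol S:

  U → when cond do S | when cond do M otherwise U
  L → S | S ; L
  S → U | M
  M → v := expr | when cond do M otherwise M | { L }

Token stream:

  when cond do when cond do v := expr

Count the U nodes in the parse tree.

[S [U when cond do [S [U when cond do [S [M v := expr]]]]]]

2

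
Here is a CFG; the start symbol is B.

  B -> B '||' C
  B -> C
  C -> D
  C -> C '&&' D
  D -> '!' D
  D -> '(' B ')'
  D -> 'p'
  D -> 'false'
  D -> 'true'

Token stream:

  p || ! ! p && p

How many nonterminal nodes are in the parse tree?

10

[B [B [C [D p]]] || [C [C [D ! [D ! [D p]]]] && [D p]]]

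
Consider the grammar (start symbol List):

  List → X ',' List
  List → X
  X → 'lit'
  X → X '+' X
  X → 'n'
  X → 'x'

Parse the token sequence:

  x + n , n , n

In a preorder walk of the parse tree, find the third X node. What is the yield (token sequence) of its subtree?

[List [X [X x] + [X n]] , [List [X n] , [List [X n]]]]

n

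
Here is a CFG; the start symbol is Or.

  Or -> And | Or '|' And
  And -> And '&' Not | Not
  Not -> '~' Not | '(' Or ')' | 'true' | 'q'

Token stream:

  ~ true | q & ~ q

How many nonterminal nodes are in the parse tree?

10

[Or [Or [And [Not ~ [Not true]]]] | [And [And [Not q]] & [Not ~ [Not q]]]]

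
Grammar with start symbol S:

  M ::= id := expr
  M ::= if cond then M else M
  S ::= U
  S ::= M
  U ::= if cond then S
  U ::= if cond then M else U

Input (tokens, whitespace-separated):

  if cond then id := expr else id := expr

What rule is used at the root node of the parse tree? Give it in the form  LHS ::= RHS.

S ::= M

[S [M if cond then [M id := expr] else [M id := expr]]]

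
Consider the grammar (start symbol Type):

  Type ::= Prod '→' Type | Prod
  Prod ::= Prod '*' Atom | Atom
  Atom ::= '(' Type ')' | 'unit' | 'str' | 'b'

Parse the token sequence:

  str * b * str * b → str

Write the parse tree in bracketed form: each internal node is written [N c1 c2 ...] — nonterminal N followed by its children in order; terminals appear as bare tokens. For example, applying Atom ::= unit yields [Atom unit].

Type
Prod → Type
Prod * Atom → Type
Prod * Atom * Atom → Type
Prod * Atom * Atom * Atom → Type
Atom * Atom * Atom * Atom → Type
str * Atom * Atom * Atom → Type
str * b * Atom * Atom → Type
str * b * str * Atom → Type
str * b * str * b → Type
str * b * str * b → Prod
str * b * str * b → Atom
str * b * str * b → str

[Type [Prod [Prod [Prod [Prod [Atom str]] * [Atom b]] * [Atom str]] * [Atom b]] → [Type [Prod [Atom str]]]]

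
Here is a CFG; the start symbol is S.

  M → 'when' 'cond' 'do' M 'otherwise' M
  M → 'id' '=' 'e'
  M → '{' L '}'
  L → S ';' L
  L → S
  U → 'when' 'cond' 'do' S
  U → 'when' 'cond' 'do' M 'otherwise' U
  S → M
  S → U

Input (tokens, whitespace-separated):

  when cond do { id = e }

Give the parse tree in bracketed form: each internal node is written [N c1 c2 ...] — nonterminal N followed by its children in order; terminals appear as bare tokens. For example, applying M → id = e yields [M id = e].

S
U
when cond do S
when cond do M
when cond do { L }
when cond do { S }
when cond do { M }
when cond do { id = e }

[S [U when cond do [S [M { [L [S [M id = e]]] }]]]]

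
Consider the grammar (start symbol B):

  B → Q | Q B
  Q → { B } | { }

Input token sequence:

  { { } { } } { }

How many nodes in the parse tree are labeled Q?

[B [Q { [B [Q { }] [B [Q { }]]] }] [B [Q { }]]]

4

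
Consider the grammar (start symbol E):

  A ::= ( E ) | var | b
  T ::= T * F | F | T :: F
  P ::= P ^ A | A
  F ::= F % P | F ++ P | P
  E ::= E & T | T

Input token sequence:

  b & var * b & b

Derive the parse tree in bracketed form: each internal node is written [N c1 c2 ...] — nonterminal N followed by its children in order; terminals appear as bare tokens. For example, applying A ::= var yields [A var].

E
E & T
E & T & T
T & T & T
F & T & T
P & T & T
A & T & T
b & T & T
b & T * F & T
b & F * F & T
b & P * F & T
b & A * F & T
b & var * F & T
b & var * P & T
b & var * A & T
b & var * b & T
b & var * b & F
b & var * b & P
b & var * b & A
b & var * b & b

[E [E [E [T [F [P [A b]]]]] & [T [T [F [P [A var]]]] * [F [P [A b]]]]] & [T [F [P [A b]]]]]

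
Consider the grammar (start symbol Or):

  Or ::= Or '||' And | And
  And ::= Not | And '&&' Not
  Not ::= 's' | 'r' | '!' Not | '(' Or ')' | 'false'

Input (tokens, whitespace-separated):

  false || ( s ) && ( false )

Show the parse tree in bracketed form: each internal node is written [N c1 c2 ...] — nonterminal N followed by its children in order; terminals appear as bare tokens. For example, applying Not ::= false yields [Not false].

[Or [Or [And [Not false]]] || [And [And [Not ( [Or [And [Not s]]] )]] && [Not ( [Or [And [Not false]]] )]]]

Or
Or || And
And || And
Not || And
false || And
false || And && Not
false || Not && Not
false || ( Or ) && Not
false || ( And ) && Not
false || ( Not ) && Not
false || ( s ) && Not
false || ( s ) && ( Or )
false || ( s ) && ( And )
false || ( s ) && ( Not )
false || ( s ) && ( false )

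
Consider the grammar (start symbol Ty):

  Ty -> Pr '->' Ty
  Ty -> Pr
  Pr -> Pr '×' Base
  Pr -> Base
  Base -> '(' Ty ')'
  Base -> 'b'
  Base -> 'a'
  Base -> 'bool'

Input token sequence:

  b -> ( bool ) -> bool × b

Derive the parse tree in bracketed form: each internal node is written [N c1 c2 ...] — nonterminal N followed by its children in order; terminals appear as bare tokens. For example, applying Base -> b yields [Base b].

[Ty [Pr [Base b]] -> [Ty [Pr [Base ( [Ty [Pr [Base bool]]] )]] -> [Ty [Pr [Pr [Base bool]] × [Base b]]]]]

Ty
Pr -> Ty
Base -> Ty
b -> Ty
b -> Pr -> Ty
b -> Base -> Ty
b -> ( Ty ) -> Ty
b -> ( Pr ) -> Ty
b -> ( Base ) -> Ty
b -> ( bool ) -> Ty
b -> ( bool ) -> Pr
b -> ( bool ) -> Pr × Base
b -> ( bool ) -> Base × Base
b -> ( bool ) -> bool × Base
b -> ( bool ) -> bool × b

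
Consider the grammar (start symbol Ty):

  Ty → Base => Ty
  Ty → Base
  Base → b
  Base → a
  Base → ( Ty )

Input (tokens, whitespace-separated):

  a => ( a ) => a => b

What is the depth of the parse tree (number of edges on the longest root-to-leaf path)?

5

[Ty [Base a] => [Ty [Base ( [Ty [Base a]] )] => [Ty [Base a] => [Ty [Base b]]]]]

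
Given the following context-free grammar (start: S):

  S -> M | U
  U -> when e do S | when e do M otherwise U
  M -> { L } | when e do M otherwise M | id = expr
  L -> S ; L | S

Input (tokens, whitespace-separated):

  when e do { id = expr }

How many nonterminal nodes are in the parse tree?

[S [U when e do [S [M { [L [S [M id = expr]]] }]]]]

7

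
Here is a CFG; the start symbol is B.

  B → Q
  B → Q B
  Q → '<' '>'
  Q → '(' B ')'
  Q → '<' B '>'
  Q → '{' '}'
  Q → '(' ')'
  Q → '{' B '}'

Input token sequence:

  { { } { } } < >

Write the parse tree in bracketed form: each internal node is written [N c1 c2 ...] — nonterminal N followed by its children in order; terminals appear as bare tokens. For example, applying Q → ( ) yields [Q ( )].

[B [Q { [B [Q { }] [B [Q { }]]] }] [B [Q < >]]]

B
Q B
{ B } B
{ Q B } B
{ { } B } B
{ { } Q } B
{ { } { } } B
{ { } { } } Q
{ { } { } } < >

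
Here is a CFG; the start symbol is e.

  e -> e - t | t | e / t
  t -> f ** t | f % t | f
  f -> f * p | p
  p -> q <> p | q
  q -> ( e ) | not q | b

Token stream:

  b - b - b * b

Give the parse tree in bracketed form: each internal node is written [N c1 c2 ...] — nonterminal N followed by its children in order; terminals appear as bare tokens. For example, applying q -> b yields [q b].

e
e - t
e - t - t
t - t - t
f - t - t
p - t - t
q - t - t
b - t - t
b - f - t
b - p - t
b - q - t
b - b - t
b - b - f
b - b - f * p
b - b - p * p
b - b - q * p
b - b - b * p
b - b - b * q
b - b - b * b

[e [e [e [t [f [p [q b]]]]] - [t [f [p [q b]]]]] - [t [f [f [p [q b]]] * [p [q b]]]]]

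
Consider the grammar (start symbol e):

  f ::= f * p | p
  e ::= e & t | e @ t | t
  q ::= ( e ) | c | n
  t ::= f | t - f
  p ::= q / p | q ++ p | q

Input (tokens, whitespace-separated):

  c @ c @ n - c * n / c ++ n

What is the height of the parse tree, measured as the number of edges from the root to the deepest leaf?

[e [e [e [t [f [p [q c]]]]] @ [t [f [p [q c]]]]] @ [t [t [f [p [q n]]]] - [f [f [p [q c]]] * [p [q n] / [p [q c] ++ [p [q n]]]]]]]

7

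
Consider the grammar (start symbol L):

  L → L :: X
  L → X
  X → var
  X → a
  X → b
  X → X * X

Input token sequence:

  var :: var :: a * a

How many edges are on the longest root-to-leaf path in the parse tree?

[L [L [L [X var]] :: [X var]] :: [X [X a] * [X a]]]

4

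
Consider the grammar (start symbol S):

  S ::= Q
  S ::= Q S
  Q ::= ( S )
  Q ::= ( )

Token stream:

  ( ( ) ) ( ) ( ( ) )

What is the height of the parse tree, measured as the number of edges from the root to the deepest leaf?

[S [Q ( [S [Q ( )]] )] [S [Q ( )] [S [Q ( [S [Q ( )]] )]]]]

6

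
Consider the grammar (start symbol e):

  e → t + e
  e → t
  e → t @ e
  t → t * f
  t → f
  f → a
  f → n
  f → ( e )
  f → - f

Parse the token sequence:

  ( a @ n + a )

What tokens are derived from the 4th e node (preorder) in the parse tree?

a

[e [t [f ( [e [t [f a]] @ [e [t [f n]] + [e [t [f a]]]]] )]]]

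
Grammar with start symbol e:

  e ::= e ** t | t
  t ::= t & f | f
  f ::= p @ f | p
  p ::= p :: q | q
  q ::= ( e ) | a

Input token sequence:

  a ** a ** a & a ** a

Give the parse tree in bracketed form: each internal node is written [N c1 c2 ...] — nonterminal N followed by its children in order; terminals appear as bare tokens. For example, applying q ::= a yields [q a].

[e [e [e [e [t [f [p [q a]]]]] ** [t [f [p [q a]]]]] ** [t [t [f [p [q a]]]] & [f [p [q a]]]]] ** [t [f [p [q a]]]]]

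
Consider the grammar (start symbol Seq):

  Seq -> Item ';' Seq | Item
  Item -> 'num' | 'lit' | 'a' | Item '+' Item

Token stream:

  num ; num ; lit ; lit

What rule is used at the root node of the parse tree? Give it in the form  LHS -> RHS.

Seq -> Item ';' Seq

[Seq [Item num] ; [Seq [Item num] ; [Seq [Item lit] ; [Seq [Item lit]]]]]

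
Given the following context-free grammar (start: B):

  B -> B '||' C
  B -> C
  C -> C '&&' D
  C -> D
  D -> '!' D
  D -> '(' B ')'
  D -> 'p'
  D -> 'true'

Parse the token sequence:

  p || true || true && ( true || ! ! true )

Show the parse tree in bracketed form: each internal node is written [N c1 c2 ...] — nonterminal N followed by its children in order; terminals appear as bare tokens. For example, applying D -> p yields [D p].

[B [B [B [C [D p]]] || [C [D true]]] || [C [C [D true]] && [D ( [B [B [C [D true]]] || [C [D ! [D ! [D true]]]]] )]]]

B
B || C
B || C || C
C || C || C
D || C || C
p || C || C
p || D || C
p || true || C
p || true || C && D
p || true || D && D
p || true || true && D
p || true || true && ( B )
p || true || true && ( B || C )
p || true || true && ( C || C )
p || true || true && ( D || C )
p || true || true && ( true || C )
p || true || true && ( true || D )
p || true || true && ( true || ! D )
p || true || true && ( true || ! ! D )
p || true || true && ( true || ! ! true )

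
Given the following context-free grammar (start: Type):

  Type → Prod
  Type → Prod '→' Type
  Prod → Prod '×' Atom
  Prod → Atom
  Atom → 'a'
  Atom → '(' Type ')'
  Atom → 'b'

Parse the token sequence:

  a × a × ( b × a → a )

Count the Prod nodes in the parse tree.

[Type [Prod [Prod [Prod [Atom a]] × [Atom a]] × [Atom ( [Type [Prod [Prod [Atom b]] × [Atom a]] → [Type [Prod [Atom a]]]] )]]]

6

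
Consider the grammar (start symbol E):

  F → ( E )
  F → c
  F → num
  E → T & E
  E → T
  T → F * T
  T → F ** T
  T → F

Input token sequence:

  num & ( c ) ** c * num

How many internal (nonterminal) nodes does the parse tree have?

13

[E [T [F num]] & [E [T [F ( [E [T [F c]]] )] ** [T [F c] * [T [F num]]]]]]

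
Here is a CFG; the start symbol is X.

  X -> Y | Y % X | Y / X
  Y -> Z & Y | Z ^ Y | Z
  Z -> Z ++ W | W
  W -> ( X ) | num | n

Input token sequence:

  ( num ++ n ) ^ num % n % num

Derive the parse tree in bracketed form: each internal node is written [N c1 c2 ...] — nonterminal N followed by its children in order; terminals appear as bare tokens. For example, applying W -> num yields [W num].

[X [Y [Z [W ( [X [Y [Z [Z [W num]] ++ [W n]]]] )]] ^ [Y [Z [W num]]]] % [X [Y [Z [W n]]] % [X [Y [Z [W num]]]]]]

X
Y % X
Z ^ Y % X
W ^ Y % X
( X ) ^ Y % X
( Y ) ^ Y % X
( Z ) ^ Y % X
( Z ++ W ) ^ Y % X
( W ++ W ) ^ Y % X
( num ++ W ) ^ Y % X
( num ++ n ) ^ Y % X
( num ++ n ) ^ Z % X
( num ++ n ) ^ W % X
( num ++ n ) ^ num % X
( num ++ n ) ^ num % Y % X
( num ++ n ) ^ num % Z % X
( num ++ n ) ^ num % W % X
( num ++ n ) ^ num % n % X
( num ++ n ) ^ num % n % Y
( num ++ n ) ^ num % n % Z
( num ++ n ) ^ num % n % W
( num ++ n ) ^ num % n % num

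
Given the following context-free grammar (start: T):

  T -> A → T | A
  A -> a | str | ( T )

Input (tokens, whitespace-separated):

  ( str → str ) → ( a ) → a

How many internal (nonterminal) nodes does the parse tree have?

12

[T [A ( [T [A str] → [T [A str]]] )] → [T [A ( [T [A a]] )] → [T [A a]]]]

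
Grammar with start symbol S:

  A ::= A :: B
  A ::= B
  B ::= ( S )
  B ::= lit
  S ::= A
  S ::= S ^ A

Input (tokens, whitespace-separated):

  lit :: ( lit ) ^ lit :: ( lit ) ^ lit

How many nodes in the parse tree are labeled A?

7

[S [S [S [A [A [B lit]] :: [B ( [S [A [B lit]]] )]]] ^ [A [A [B lit]] :: [B ( [S [A [B lit]]] )]]] ^ [A [B lit]]]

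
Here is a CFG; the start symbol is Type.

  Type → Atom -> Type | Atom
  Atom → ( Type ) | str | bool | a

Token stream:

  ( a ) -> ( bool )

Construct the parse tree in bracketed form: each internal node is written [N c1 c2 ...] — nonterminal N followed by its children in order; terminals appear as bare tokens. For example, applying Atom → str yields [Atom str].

[Type [Atom ( [Type [Atom a]] )] -> [Type [Atom ( [Type [Atom bool]] )]]]

Type
Atom -> Type
( Type ) -> Type
( Atom ) -> Type
( a ) -> Type
( a ) -> Atom
( a ) -> ( Type )
( a ) -> ( Atom )
( a ) -> ( bool )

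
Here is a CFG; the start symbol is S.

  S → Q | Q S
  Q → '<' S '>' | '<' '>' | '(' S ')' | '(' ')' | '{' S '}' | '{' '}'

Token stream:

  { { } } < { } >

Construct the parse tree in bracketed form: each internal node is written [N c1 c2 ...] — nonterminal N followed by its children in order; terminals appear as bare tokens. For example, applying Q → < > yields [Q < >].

[S [Q { [S [Q { }]] }] [S [Q < [S [Q { }]] >]]]

S
Q S
{ S } S
{ Q } S
{ { } } S
{ { } } Q
{ { } } < S >
{ { } } < Q >
{ { } } < { } >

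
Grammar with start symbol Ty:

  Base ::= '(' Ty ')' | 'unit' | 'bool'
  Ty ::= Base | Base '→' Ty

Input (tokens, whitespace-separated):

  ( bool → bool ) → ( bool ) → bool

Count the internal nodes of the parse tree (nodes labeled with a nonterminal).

[Ty [Base ( [Ty [Base bool] → [Ty [Base bool]]] )] → [Ty [Base ( [Ty [Base bool]] )] → [Ty [Base bool]]]]

12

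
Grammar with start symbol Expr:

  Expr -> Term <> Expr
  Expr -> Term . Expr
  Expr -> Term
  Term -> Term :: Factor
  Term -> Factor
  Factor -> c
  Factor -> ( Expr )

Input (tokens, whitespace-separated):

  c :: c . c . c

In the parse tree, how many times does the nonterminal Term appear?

4

[Expr [Term [Term [Factor c]] :: [Factor c]] . [Expr [Term [Factor c]] . [Expr [Term [Factor c]]]]]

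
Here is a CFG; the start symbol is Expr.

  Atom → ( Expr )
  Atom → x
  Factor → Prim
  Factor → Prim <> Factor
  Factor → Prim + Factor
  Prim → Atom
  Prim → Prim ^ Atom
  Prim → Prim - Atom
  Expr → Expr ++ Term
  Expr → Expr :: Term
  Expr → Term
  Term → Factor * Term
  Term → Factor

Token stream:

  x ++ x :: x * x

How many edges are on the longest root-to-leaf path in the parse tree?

[Expr [Expr [Expr [Term [Factor [Prim [Atom x]]]]] ++ [Term [Factor [Prim [Atom x]]]]] :: [Term [Factor [Prim [Atom x]]] * [Term [Factor [Prim [Atom x]]]]]]

7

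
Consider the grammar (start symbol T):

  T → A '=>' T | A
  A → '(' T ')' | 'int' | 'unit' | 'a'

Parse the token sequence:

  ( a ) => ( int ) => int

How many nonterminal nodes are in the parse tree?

[T [A ( [T [A a]] )] => [T [A ( [T [A int]] )] => [T [A int]]]]

10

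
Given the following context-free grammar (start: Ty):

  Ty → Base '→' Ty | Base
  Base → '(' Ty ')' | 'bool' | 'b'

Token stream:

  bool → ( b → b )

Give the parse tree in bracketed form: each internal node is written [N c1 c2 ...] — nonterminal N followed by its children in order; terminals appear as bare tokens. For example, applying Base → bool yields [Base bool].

[Ty [Base bool] → [Ty [Base ( [Ty [Base b] → [Ty [Base b]]] )]]]

Ty
Base → Ty
bool → Ty
bool → Base
bool → ( Ty )
bool → ( Base → Ty )
bool → ( b → Ty )
bool → ( b → Base )
bool → ( b → b )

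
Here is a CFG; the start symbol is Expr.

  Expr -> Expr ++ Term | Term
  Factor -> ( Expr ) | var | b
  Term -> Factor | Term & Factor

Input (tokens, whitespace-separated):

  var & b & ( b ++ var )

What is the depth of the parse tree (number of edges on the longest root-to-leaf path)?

7

[Expr [Term [Term [Term [Factor var]] & [Factor b]] & [Factor ( [Expr [Expr [Term [Factor b]]] ++ [Term [Factor var]]] )]]]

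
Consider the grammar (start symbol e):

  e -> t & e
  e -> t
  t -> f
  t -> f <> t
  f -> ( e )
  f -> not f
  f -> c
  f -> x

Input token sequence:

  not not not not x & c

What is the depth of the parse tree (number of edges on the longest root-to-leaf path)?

[e [t [f not [f not [f not [f not [f x]]]]]] & [e [t [f c]]]]

7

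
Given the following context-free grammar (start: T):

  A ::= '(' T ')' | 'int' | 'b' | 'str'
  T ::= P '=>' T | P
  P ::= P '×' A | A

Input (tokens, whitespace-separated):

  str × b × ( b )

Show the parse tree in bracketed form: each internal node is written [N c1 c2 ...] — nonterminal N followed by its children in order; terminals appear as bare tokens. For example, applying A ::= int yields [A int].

[T [P [P [P [A str]] × [A b]] × [A ( [T [P [A b]]] )]]]

T
P
P × A
P × A × A
A × A × A
str × A × A
str × b × A
str × b × ( T )
str × b × ( P )
str × b × ( A )
str × b × ( b )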